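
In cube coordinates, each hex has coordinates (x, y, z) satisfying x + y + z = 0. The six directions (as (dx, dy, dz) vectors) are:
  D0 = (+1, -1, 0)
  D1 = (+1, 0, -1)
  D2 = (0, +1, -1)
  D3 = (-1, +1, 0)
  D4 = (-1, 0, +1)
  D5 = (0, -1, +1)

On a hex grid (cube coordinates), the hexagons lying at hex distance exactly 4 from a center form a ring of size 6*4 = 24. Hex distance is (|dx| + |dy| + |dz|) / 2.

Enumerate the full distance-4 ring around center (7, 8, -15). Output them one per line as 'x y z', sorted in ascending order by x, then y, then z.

Answer: 3 8 -11
3 9 -12
3 10 -13
3 11 -14
3 12 -15
4 7 -11
4 12 -16
5 6 -11
5 12 -17
6 5 -11
6 12 -18
7 4 -11
7 12 -19
8 4 -12
8 11 -19
9 4 -13
9 10 -19
10 4 -14
10 9 -19
11 4 -15
11 5 -16
11 6 -17
11 7 -18
11 8 -19

Derivation:
Walk ring at distance 4 from (7, 8, -15):
Start at center + D4*4 = (3, 8, -11)
  hex 0: (3, 8, -11)
  hex 1: (4, 7, -11)
  hex 2: (5, 6, -11)
  hex 3: (6, 5, -11)
  hex 4: (7, 4, -11)
  hex 5: (8, 4, -12)
  hex 6: (9, 4, -13)
  hex 7: (10, 4, -14)
  hex 8: (11, 4, -15)
  hex 9: (11, 5, -16)
  hex 10: (11, 6, -17)
  hex 11: (11, 7, -18)
  hex 12: (11, 8, -19)
  hex 13: (10, 9, -19)
  hex 14: (9, 10, -19)
  hex 15: (8, 11, -19)
  hex 16: (7, 12, -19)
  hex 17: (6, 12, -18)
  hex 18: (5, 12, -17)
  hex 19: (4, 12, -16)
  hex 20: (3, 12, -15)
  hex 21: (3, 11, -14)
  hex 22: (3, 10, -13)
  hex 23: (3, 9, -12)
Sorted: 24 hexes.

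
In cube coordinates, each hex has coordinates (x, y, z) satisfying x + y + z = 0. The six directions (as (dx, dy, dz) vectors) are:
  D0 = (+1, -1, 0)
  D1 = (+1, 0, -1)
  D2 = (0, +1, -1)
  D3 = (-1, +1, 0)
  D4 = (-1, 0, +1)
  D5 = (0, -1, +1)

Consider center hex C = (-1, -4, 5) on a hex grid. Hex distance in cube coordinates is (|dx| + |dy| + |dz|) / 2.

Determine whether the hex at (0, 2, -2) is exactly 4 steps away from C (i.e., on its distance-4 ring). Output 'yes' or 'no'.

|px - cx| = |0 - (-1)| = 1
|py - cy| = |2 - (-4)| = 6
|pz - cz| = |-2 - 5| = 7
distance = (1+6+7)/2 = 14/2 = 7
radius = 4; distance != radius -> no

Answer: no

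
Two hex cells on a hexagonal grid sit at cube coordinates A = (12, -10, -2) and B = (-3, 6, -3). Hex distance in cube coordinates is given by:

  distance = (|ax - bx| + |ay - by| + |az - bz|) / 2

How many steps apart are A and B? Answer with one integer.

|ax - bx| = |12 - (-3)| = 15
|ay - by| = |-10 - 6| = 16
|az - bz| = |-2 - (-3)| = 1
distance = (15 + 16 + 1) / 2 = 32 / 2 = 16

Answer: 16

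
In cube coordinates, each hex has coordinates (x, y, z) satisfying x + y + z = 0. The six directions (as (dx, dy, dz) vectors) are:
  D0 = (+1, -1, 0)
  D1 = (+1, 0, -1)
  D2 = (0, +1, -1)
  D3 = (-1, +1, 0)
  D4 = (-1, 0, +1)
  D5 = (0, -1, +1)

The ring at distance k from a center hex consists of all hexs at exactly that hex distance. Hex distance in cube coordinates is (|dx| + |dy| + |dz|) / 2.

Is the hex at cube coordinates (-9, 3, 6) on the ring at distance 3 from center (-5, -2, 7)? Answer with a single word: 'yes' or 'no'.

|px - cx| = |-9 - (-5)| = 4
|py - cy| = |3 - (-2)| = 5
|pz - cz| = |6 - 7| = 1
distance = (4+5+1)/2 = 10/2 = 5
radius = 3; distance != radius -> no

Answer: no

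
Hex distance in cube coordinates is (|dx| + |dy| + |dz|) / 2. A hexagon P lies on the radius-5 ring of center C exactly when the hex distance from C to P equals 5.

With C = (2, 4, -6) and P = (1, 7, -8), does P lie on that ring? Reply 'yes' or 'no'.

Answer: no

Derivation:
|px - cx| = |1 - 2| = 1
|py - cy| = |7 - 4| = 3
|pz - cz| = |-8 - (-6)| = 2
distance = (1+3+2)/2 = 6/2 = 3
radius = 5; distance != radius -> no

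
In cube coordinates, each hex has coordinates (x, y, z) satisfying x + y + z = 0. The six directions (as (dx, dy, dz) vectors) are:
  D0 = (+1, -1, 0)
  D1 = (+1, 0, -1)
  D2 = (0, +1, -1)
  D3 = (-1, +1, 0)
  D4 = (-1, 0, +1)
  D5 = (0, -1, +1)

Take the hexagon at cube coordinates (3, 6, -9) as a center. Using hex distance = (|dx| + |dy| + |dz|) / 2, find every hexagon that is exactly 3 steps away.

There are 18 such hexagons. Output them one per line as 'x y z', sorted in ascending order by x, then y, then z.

Answer: 0 6 -6
0 7 -7
0 8 -8
0 9 -9
1 5 -6
1 9 -10
2 4 -6
2 9 -11
3 3 -6
3 9 -12
4 3 -7
4 8 -12
5 3 -8
5 7 -12
6 3 -9
6 4 -10
6 5 -11
6 6 -12

Derivation:
Walk ring at distance 3 from (3, 6, -9):
Start at center + D4*3 = (0, 6, -6)
  hex 0: (0, 6, -6)
  hex 1: (1, 5, -6)
  hex 2: (2, 4, -6)
  hex 3: (3, 3, -6)
  hex 4: (4, 3, -7)
  hex 5: (5, 3, -8)
  hex 6: (6, 3, -9)
  hex 7: (6, 4, -10)
  hex 8: (6, 5, -11)
  hex 9: (6, 6, -12)
  hex 10: (5, 7, -12)
  hex 11: (4, 8, -12)
  hex 12: (3, 9, -12)
  hex 13: (2, 9, -11)
  hex 14: (1, 9, -10)
  hex 15: (0, 9, -9)
  hex 16: (0, 8, -8)
  hex 17: (0, 7, -7)
Sorted: 18 hexes.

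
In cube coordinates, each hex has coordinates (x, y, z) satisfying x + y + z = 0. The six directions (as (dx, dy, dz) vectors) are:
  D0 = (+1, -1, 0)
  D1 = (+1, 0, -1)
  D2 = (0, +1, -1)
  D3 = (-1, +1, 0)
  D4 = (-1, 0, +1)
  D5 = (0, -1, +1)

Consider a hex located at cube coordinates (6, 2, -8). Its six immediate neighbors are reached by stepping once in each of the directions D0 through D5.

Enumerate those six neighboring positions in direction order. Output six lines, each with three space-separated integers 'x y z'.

Center: (6, 2, -8). Add each direction:
  D0: (6, 2, -8) + (1, -1, 0) = (7, 1, -8)
  D1: (6, 2, -8) + (1, 0, -1) = (7, 2, -9)
  D2: (6, 2, -8) + (0, 1, -1) = (6, 3, -9)
  D3: (6, 2, -8) + (-1, 1, 0) = (5, 3, -8)
  D4: (6, 2, -8) + (-1, 0, 1) = (5, 2, -7)
  D5: (6, 2, -8) + (0, -1, 1) = (6, 1, -7)

Answer: 7 1 -8
7 2 -9
6 3 -9
5 3 -8
5 2 -7
6 1 -7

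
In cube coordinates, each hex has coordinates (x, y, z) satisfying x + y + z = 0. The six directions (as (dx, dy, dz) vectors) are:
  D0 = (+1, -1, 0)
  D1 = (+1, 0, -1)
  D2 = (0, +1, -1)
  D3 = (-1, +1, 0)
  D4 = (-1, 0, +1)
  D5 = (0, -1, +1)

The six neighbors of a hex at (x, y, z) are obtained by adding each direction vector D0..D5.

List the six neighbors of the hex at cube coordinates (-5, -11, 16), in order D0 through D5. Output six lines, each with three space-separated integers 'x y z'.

Answer: -4 -12 16
-4 -11 15
-5 -10 15
-6 -10 16
-6 -11 17
-5 -12 17

Derivation:
Center: (-5, -11, 16). Add each direction:
  D0: (-5, -11, 16) + (1, -1, 0) = (-4, -12, 16)
  D1: (-5, -11, 16) + (1, 0, -1) = (-4, -11, 15)
  D2: (-5, -11, 16) + (0, 1, -1) = (-5, -10, 15)
  D3: (-5, -11, 16) + (-1, 1, 0) = (-6, -10, 16)
  D4: (-5, -11, 16) + (-1, 0, 1) = (-6, -11, 17)
  D5: (-5, -11, 16) + (0, -1, 1) = (-5, -12, 17)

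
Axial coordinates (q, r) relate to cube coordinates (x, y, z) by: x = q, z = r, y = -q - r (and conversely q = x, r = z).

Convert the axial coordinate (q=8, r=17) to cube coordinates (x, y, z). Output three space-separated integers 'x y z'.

x = q = 8
z = r = 17
y = -x - z = -(8) - (17) = -25

Answer: 8 -25 17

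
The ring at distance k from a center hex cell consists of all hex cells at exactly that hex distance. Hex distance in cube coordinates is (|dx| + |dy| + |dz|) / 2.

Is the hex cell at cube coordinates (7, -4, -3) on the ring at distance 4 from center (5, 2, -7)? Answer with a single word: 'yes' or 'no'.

|px - cx| = |7 - 5| = 2
|py - cy| = |-4 - 2| = 6
|pz - cz| = |-3 - (-7)| = 4
distance = (2+6+4)/2 = 12/2 = 6
radius = 4; distance != radius -> no

Answer: no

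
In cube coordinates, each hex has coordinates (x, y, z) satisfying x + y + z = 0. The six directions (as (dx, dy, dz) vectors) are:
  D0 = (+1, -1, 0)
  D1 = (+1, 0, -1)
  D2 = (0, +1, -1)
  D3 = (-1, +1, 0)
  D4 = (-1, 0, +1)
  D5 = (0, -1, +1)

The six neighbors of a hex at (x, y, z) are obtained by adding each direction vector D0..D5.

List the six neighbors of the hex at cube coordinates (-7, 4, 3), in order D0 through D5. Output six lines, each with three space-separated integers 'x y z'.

Center: (-7, 4, 3). Add each direction:
  D0: (-7, 4, 3) + (1, -1, 0) = (-6, 3, 3)
  D1: (-7, 4, 3) + (1, 0, -1) = (-6, 4, 2)
  D2: (-7, 4, 3) + (0, 1, -1) = (-7, 5, 2)
  D3: (-7, 4, 3) + (-1, 1, 0) = (-8, 5, 3)
  D4: (-7, 4, 3) + (-1, 0, 1) = (-8, 4, 4)
  D5: (-7, 4, 3) + (0, -1, 1) = (-7, 3, 4)

Answer: -6 3 3
-6 4 2
-7 5 2
-8 5 3
-8 4 4
-7 3 4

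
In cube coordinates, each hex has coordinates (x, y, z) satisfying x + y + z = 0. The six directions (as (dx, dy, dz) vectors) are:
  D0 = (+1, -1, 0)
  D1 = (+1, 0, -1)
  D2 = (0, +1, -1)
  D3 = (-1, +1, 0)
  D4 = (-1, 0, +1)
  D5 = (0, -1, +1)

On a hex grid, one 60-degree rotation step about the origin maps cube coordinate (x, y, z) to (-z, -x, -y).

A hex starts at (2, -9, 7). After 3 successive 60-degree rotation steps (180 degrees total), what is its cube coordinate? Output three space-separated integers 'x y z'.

Start: (2, -9, 7)
Step 1: (2, -9, 7) -> (-(7), -(2), -(-9)) = (-7, -2, 9)
Step 2: (-7, -2, 9) -> (-(9), -(-7), -(-2)) = (-9, 7, 2)
Step 3: (-9, 7, 2) -> (-(2), -(-9), -(7)) = (-2, 9, -7)

Answer: -2 9 -7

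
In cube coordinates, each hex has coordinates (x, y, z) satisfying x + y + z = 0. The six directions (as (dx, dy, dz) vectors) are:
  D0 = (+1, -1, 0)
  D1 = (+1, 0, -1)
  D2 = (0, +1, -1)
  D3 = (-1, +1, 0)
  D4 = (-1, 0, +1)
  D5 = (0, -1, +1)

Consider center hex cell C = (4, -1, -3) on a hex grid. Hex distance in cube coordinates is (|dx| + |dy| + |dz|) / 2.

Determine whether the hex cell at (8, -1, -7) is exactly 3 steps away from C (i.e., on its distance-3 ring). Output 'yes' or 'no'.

|px - cx| = |8 - 4| = 4
|py - cy| = |-1 - (-1)| = 0
|pz - cz| = |-7 - (-3)| = 4
distance = (4+0+4)/2 = 8/2 = 4
radius = 3; distance != radius -> no

Answer: no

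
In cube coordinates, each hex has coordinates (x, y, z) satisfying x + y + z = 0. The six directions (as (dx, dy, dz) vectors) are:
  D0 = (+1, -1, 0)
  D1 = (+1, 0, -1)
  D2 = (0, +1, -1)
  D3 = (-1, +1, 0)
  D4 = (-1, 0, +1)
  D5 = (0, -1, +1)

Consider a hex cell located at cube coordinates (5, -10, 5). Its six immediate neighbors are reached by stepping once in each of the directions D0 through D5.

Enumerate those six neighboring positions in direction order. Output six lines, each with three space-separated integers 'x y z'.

Answer: 6 -11 5
6 -10 4
5 -9 4
4 -9 5
4 -10 6
5 -11 6

Derivation:
Center: (5, -10, 5). Add each direction:
  D0: (5, -10, 5) + (1, -1, 0) = (6, -11, 5)
  D1: (5, -10, 5) + (1, 0, -1) = (6, -10, 4)
  D2: (5, -10, 5) + (0, 1, -1) = (5, -9, 4)
  D3: (5, -10, 5) + (-1, 1, 0) = (4, -9, 5)
  D4: (5, -10, 5) + (-1, 0, 1) = (4, -10, 6)
  D5: (5, -10, 5) + (0, -1, 1) = (5, -11, 6)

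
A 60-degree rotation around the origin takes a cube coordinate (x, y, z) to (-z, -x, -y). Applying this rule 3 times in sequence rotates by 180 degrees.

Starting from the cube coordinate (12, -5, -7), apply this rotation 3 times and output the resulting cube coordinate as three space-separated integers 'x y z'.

Start: (12, -5, -7)
Step 1: (12, -5, -7) -> (-(-7), -(12), -(-5)) = (7, -12, 5)
Step 2: (7, -12, 5) -> (-(5), -(7), -(-12)) = (-5, -7, 12)
Step 3: (-5, -7, 12) -> (-(12), -(-5), -(-7)) = (-12, 5, 7)

Answer: -12 5 7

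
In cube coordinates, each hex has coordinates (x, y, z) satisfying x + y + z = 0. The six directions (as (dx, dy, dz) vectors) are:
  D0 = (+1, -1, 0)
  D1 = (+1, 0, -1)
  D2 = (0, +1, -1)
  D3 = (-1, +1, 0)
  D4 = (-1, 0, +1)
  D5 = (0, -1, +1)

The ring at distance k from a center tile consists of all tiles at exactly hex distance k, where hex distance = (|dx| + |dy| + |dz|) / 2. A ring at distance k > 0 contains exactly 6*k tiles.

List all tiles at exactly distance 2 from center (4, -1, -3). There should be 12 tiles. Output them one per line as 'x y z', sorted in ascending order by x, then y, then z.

Answer: 2 -1 -1
2 0 -2
2 1 -3
3 -2 -1
3 1 -4
4 -3 -1
4 1 -5
5 -3 -2
5 0 -5
6 -3 -3
6 -2 -4
6 -1 -5

Derivation:
Walk ring at distance 2 from (4, -1, -3):
Start at center + D4*2 = (2, -1, -1)
  hex 0: (2, -1, -1)
  hex 1: (3, -2, -1)
  hex 2: (4, -3, -1)
  hex 3: (5, -3, -2)
  hex 4: (6, -3, -3)
  hex 5: (6, -2, -4)
  hex 6: (6, -1, -5)
  hex 7: (5, 0, -5)
  hex 8: (4, 1, -5)
  hex 9: (3, 1, -4)
  hex 10: (2, 1, -3)
  hex 11: (2, 0, -2)
Sorted: 12 hexes.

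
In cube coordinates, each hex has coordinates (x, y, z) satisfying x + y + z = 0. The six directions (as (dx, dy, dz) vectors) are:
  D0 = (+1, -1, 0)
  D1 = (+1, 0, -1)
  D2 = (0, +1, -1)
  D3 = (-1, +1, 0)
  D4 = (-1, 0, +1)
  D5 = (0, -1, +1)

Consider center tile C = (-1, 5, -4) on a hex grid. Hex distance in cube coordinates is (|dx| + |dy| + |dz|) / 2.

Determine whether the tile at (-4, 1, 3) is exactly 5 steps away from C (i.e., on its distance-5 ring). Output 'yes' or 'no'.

|px - cx| = |-4 - (-1)| = 3
|py - cy| = |1 - 5| = 4
|pz - cz| = |3 - (-4)| = 7
distance = (3+4+7)/2 = 14/2 = 7
radius = 5; distance != radius -> no

Answer: no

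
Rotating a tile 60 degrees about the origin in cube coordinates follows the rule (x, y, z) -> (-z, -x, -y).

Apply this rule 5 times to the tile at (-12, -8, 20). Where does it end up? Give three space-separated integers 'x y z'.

Start: (-12, -8, 20)
Step 1: (-12, -8, 20) -> (-(20), -(-12), -(-8)) = (-20, 12, 8)
Step 2: (-20, 12, 8) -> (-(8), -(-20), -(12)) = (-8, 20, -12)
Step 3: (-8, 20, -12) -> (-(-12), -(-8), -(20)) = (12, 8, -20)
Step 4: (12, 8, -20) -> (-(-20), -(12), -(8)) = (20, -12, -8)
Step 5: (20, -12, -8) -> (-(-8), -(20), -(-12)) = (8, -20, 12)

Answer: 8 -20 12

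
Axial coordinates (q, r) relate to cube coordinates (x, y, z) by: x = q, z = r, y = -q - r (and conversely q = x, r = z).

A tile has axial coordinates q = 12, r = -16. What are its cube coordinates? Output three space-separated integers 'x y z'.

Answer: 12 4 -16

Derivation:
x = q = 12
z = r = -16
y = -x - z = -(12) - (-16) = 4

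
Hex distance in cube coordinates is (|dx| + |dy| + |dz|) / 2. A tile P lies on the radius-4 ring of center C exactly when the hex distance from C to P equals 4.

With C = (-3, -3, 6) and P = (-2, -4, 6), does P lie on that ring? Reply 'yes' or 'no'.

|px - cx| = |-2 - (-3)| = 1
|py - cy| = |-4 - (-3)| = 1
|pz - cz| = |6 - 6| = 0
distance = (1+1+0)/2 = 2/2 = 1
radius = 4; distance != radius -> no

Answer: no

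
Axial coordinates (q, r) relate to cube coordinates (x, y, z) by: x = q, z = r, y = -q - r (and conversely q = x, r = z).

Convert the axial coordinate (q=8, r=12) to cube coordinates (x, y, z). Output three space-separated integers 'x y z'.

x = q = 8
z = r = 12
y = -x - z = -(8) - (12) = -20

Answer: 8 -20 12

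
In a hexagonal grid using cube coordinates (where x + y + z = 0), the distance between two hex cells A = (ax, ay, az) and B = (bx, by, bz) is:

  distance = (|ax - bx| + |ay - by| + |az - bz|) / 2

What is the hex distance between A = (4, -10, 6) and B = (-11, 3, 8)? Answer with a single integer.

Answer: 15

Derivation:
|ax - bx| = |4 - (-11)| = 15
|ay - by| = |-10 - 3| = 13
|az - bz| = |6 - 8| = 2
distance = (15 + 13 + 2) / 2 = 30 / 2 = 15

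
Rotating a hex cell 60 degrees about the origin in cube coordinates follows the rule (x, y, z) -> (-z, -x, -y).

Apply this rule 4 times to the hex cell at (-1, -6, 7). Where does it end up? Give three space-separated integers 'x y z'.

Answer: 7 -1 -6

Derivation:
Start: (-1, -6, 7)
Step 1: (-1, -6, 7) -> (-(7), -(-1), -(-6)) = (-7, 1, 6)
Step 2: (-7, 1, 6) -> (-(6), -(-7), -(1)) = (-6, 7, -1)
Step 3: (-6, 7, -1) -> (-(-1), -(-6), -(7)) = (1, 6, -7)
Step 4: (1, 6, -7) -> (-(-7), -(1), -(6)) = (7, -1, -6)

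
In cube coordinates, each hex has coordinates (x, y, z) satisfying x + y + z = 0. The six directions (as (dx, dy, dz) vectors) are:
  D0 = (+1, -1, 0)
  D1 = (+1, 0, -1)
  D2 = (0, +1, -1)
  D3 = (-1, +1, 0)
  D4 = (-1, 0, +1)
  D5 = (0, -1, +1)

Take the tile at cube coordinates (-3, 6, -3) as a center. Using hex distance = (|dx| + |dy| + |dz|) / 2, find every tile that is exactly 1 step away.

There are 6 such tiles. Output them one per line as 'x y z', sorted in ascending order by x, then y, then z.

Answer: -4 6 -2
-4 7 -3
-3 5 -2
-3 7 -4
-2 5 -3
-2 6 -4

Derivation:
Walk ring at distance 1 from (-3, 6, -3):
Start at center + D4*1 = (-4, 6, -2)
  hex 0: (-4, 6, -2)
  hex 1: (-3, 5, -2)
  hex 2: (-2, 5, -3)
  hex 3: (-2, 6, -4)
  hex 4: (-3, 7, -4)
  hex 5: (-4, 7, -3)
Sorted: 6 hexes.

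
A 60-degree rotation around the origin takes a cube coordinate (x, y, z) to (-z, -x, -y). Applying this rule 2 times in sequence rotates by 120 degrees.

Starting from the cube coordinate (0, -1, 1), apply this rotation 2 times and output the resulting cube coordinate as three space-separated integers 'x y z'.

Answer: -1 1 0

Derivation:
Start: (0, -1, 1)
Step 1: (0, -1, 1) -> (-(1), -(0), -(-1)) = (-1, 0, 1)
Step 2: (-1, 0, 1) -> (-(1), -(-1), -(0)) = (-1, 1, 0)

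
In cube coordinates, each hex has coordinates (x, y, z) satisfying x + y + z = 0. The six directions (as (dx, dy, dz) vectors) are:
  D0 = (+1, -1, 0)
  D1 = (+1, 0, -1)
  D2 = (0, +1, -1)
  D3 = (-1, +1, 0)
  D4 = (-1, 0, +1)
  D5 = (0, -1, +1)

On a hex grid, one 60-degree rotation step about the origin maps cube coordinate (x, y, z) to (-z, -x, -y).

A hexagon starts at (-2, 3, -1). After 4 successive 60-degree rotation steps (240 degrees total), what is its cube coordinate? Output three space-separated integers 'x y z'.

Answer: -1 -2 3

Derivation:
Start: (-2, 3, -1)
Step 1: (-2, 3, -1) -> (-(-1), -(-2), -(3)) = (1, 2, -3)
Step 2: (1, 2, -3) -> (-(-3), -(1), -(2)) = (3, -1, -2)
Step 3: (3, -1, -2) -> (-(-2), -(3), -(-1)) = (2, -3, 1)
Step 4: (2, -3, 1) -> (-(1), -(2), -(-3)) = (-1, -2, 3)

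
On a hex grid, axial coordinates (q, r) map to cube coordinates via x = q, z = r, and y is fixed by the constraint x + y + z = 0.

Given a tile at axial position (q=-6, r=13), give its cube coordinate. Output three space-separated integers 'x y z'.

Answer: -6 -7 13

Derivation:
x = q = -6
z = r = 13
y = -x - z = -(-6) - (13) = -7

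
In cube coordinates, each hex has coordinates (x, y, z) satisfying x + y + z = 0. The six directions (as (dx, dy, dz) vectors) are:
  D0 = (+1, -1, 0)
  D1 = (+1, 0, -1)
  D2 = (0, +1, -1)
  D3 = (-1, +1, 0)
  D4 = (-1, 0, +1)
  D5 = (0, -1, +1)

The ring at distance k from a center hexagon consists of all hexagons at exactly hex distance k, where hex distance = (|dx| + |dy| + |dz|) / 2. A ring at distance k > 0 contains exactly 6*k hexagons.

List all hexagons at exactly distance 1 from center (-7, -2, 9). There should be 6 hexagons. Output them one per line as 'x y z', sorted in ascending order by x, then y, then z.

Answer: -8 -2 10
-8 -1 9
-7 -3 10
-7 -1 8
-6 -3 9
-6 -2 8

Derivation:
Walk ring at distance 1 from (-7, -2, 9):
Start at center + D4*1 = (-8, -2, 10)
  hex 0: (-8, -2, 10)
  hex 1: (-7, -3, 10)
  hex 2: (-6, -3, 9)
  hex 3: (-6, -2, 8)
  hex 4: (-7, -1, 8)
  hex 5: (-8, -1, 9)
Sorted: 6 hexes.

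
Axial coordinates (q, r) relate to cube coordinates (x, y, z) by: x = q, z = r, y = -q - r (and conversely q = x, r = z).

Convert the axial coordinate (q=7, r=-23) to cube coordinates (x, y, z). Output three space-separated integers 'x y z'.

Answer: 7 16 -23

Derivation:
x = q = 7
z = r = -23
y = -x - z = -(7) - (-23) = 16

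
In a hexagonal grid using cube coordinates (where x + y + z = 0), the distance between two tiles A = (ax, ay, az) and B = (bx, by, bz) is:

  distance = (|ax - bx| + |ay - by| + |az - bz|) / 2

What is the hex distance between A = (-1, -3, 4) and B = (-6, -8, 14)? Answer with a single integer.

Answer: 10

Derivation:
|ax - bx| = |-1 - (-6)| = 5
|ay - by| = |-3 - (-8)| = 5
|az - bz| = |4 - 14| = 10
distance = (5 + 5 + 10) / 2 = 20 / 2 = 10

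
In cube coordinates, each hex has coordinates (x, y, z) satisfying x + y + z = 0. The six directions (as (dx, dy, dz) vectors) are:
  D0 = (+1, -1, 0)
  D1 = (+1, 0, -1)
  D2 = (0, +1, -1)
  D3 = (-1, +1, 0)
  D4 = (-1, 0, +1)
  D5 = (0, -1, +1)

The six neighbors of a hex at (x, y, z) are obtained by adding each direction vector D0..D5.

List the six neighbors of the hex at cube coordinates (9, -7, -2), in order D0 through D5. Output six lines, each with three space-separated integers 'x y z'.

Answer: 10 -8 -2
10 -7 -3
9 -6 -3
8 -6 -2
8 -7 -1
9 -8 -1

Derivation:
Center: (9, -7, -2). Add each direction:
  D0: (9, -7, -2) + (1, -1, 0) = (10, -8, -2)
  D1: (9, -7, -2) + (1, 0, -1) = (10, -7, -3)
  D2: (9, -7, -2) + (0, 1, -1) = (9, -6, -3)
  D3: (9, -7, -2) + (-1, 1, 0) = (8, -6, -2)
  D4: (9, -7, -2) + (-1, 0, 1) = (8, -7, -1)
  D5: (9, -7, -2) + (0, -1, 1) = (9, -8, -1)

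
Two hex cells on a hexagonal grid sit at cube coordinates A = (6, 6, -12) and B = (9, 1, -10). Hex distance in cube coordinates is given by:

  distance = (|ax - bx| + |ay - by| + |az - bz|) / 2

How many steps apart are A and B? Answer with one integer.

Answer: 5

Derivation:
|ax - bx| = |6 - 9| = 3
|ay - by| = |6 - 1| = 5
|az - bz| = |-12 - (-10)| = 2
distance = (3 + 5 + 2) / 2 = 10 / 2 = 5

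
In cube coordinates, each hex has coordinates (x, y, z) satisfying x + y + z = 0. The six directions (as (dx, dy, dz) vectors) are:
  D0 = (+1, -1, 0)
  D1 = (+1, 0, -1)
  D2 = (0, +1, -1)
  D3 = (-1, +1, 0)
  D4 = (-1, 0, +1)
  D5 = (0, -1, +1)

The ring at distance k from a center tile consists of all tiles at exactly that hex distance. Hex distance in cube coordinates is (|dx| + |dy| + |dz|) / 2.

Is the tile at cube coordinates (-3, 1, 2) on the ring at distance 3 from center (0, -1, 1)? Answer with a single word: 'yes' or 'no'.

|px - cx| = |-3 - 0| = 3
|py - cy| = |1 - (-1)| = 2
|pz - cz| = |2 - 1| = 1
distance = (3+2+1)/2 = 6/2 = 3
radius = 3; distance == radius -> yes

Answer: yes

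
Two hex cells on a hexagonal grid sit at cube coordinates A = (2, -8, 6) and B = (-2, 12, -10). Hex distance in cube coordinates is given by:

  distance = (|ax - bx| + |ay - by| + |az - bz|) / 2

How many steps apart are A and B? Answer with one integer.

|ax - bx| = |2 - (-2)| = 4
|ay - by| = |-8 - 12| = 20
|az - bz| = |6 - (-10)| = 16
distance = (4 + 20 + 16) / 2 = 40 / 2 = 20

Answer: 20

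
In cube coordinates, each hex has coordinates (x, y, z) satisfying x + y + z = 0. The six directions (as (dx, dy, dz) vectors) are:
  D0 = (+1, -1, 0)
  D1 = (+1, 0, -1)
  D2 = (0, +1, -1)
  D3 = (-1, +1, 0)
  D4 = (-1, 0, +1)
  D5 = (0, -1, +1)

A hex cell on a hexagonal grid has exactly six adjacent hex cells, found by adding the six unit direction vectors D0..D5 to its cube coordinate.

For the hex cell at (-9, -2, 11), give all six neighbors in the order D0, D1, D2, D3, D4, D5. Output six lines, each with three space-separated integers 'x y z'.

Center: (-9, -2, 11). Add each direction:
  D0: (-9, -2, 11) + (1, -1, 0) = (-8, -3, 11)
  D1: (-9, -2, 11) + (1, 0, -1) = (-8, -2, 10)
  D2: (-9, -2, 11) + (0, 1, -1) = (-9, -1, 10)
  D3: (-9, -2, 11) + (-1, 1, 0) = (-10, -1, 11)
  D4: (-9, -2, 11) + (-1, 0, 1) = (-10, -2, 12)
  D5: (-9, -2, 11) + (0, -1, 1) = (-9, -3, 12)

Answer: -8 -3 11
-8 -2 10
-9 -1 10
-10 -1 11
-10 -2 12
-9 -3 12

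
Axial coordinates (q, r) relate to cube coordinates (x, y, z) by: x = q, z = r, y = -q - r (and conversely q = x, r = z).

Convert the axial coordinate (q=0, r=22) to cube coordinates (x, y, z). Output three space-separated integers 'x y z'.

x = q = 0
z = r = 22
y = -x - z = -(0) - (22) = -22

Answer: 0 -22 22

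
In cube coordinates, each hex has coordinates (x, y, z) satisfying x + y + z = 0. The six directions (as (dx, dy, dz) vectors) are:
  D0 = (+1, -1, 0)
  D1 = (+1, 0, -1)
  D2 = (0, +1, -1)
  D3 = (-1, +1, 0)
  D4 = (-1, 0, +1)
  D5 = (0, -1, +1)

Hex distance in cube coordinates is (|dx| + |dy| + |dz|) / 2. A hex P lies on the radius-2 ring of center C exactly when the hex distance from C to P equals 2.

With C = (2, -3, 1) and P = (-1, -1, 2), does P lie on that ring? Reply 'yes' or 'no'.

Answer: no

Derivation:
|px - cx| = |-1 - 2| = 3
|py - cy| = |-1 - (-3)| = 2
|pz - cz| = |2 - 1| = 1
distance = (3+2+1)/2 = 6/2 = 3
radius = 2; distance != radius -> no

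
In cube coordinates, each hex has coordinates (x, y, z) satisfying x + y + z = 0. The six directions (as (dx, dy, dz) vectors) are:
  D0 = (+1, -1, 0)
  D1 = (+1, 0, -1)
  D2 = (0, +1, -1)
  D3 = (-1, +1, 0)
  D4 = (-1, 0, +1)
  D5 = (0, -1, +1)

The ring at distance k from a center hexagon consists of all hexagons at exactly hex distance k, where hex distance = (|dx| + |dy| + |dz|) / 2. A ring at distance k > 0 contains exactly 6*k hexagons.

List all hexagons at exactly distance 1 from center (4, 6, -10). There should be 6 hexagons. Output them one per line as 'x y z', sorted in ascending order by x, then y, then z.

Walk ring at distance 1 from (4, 6, -10):
Start at center + D4*1 = (3, 6, -9)
  hex 0: (3, 6, -9)
  hex 1: (4, 5, -9)
  hex 2: (5, 5, -10)
  hex 3: (5, 6, -11)
  hex 4: (4, 7, -11)
  hex 5: (3, 7, -10)
Sorted: 6 hexes.

Answer: 3 6 -9
3 7 -10
4 5 -9
4 7 -11
5 5 -10
5 6 -11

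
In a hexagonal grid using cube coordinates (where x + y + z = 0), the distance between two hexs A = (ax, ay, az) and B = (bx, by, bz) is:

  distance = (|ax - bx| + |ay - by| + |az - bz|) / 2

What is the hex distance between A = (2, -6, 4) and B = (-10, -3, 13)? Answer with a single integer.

Answer: 12

Derivation:
|ax - bx| = |2 - (-10)| = 12
|ay - by| = |-6 - (-3)| = 3
|az - bz| = |4 - 13| = 9
distance = (12 + 3 + 9) / 2 = 24 / 2 = 12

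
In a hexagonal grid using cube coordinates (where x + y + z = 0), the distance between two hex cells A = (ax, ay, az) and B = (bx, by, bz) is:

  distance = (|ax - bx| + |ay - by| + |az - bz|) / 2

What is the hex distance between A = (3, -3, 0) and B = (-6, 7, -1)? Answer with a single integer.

|ax - bx| = |3 - (-6)| = 9
|ay - by| = |-3 - 7| = 10
|az - bz| = |0 - (-1)| = 1
distance = (9 + 10 + 1) / 2 = 20 / 2 = 10

Answer: 10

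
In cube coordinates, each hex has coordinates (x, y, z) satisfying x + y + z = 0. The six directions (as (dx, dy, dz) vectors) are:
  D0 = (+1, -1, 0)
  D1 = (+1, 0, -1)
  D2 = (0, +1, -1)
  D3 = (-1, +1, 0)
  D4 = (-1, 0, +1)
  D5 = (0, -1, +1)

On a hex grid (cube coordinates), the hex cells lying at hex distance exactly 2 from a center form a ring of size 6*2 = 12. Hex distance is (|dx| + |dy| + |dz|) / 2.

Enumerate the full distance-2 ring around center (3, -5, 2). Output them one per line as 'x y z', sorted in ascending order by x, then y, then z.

Walk ring at distance 2 from (3, -5, 2):
Start at center + D4*2 = (1, -5, 4)
  hex 0: (1, -5, 4)
  hex 1: (2, -6, 4)
  hex 2: (3, -7, 4)
  hex 3: (4, -7, 3)
  hex 4: (5, -7, 2)
  hex 5: (5, -6, 1)
  hex 6: (5, -5, 0)
  hex 7: (4, -4, 0)
  hex 8: (3, -3, 0)
  hex 9: (2, -3, 1)
  hex 10: (1, -3, 2)
  hex 11: (1, -4, 3)
Sorted: 12 hexes.

Answer: 1 -5 4
1 -4 3
1 -3 2
2 -6 4
2 -3 1
3 -7 4
3 -3 0
4 -7 3
4 -4 0
5 -7 2
5 -6 1
5 -5 0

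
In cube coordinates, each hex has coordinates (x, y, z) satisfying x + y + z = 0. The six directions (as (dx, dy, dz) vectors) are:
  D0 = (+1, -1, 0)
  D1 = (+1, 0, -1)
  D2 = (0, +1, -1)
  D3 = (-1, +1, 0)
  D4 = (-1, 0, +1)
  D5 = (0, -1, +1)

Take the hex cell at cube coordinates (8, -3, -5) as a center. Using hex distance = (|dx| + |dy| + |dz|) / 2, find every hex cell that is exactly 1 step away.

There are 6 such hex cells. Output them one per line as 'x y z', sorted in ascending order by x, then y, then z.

Answer: 7 -3 -4
7 -2 -5
8 -4 -4
8 -2 -6
9 -4 -5
9 -3 -6

Derivation:
Walk ring at distance 1 from (8, -3, -5):
Start at center + D4*1 = (7, -3, -4)
  hex 0: (7, -3, -4)
  hex 1: (8, -4, -4)
  hex 2: (9, -4, -5)
  hex 3: (9, -3, -6)
  hex 4: (8, -2, -6)
  hex 5: (7, -2, -5)
Sorted: 6 hexes.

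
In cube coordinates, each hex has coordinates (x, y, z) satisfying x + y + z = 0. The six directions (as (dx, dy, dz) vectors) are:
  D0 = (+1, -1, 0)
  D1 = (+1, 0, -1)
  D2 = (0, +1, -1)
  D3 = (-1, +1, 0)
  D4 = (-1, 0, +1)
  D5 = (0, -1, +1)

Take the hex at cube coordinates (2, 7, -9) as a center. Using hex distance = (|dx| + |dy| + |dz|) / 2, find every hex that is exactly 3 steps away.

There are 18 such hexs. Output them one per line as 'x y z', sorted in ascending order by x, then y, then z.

Answer: -1 7 -6
-1 8 -7
-1 9 -8
-1 10 -9
0 6 -6
0 10 -10
1 5 -6
1 10 -11
2 4 -6
2 10 -12
3 4 -7
3 9 -12
4 4 -8
4 8 -12
5 4 -9
5 5 -10
5 6 -11
5 7 -12

Derivation:
Walk ring at distance 3 from (2, 7, -9):
Start at center + D4*3 = (-1, 7, -6)
  hex 0: (-1, 7, -6)
  hex 1: (0, 6, -6)
  hex 2: (1, 5, -6)
  hex 3: (2, 4, -6)
  hex 4: (3, 4, -7)
  hex 5: (4, 4, -8)
  hex 6: (5, 4, -9)
  hex 7: (5, 5, -10)
  hex 8: (5, 6, -11)
  hex 9: (5, 7, -12)
  hex 10: (4, 8, -12)
  hex 11: (3, 9, -12)
  hex 12: (2, 10, -12)
  hex 13: (1, 10, -11)
  hex 14: (0, 10, -10)
  hex 15: (-1, 10, -9)
  hex 16: (-1, 9, -8)
  hex 17: (-1, 8, -7)
Sorted: 18 hexes.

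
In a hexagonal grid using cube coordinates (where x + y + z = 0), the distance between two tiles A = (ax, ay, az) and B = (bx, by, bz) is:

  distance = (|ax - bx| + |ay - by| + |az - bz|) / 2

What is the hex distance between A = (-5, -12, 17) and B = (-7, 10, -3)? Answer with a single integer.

|ax - bx| = |-5 - (-7)| = 2
|ay - by| = |-12 - 10| = 22
|az - bz| = |17 - (-3)| = 20
distance = (2 + 22 + 20) / 2 = 44 / 2 = 22

Answer: 22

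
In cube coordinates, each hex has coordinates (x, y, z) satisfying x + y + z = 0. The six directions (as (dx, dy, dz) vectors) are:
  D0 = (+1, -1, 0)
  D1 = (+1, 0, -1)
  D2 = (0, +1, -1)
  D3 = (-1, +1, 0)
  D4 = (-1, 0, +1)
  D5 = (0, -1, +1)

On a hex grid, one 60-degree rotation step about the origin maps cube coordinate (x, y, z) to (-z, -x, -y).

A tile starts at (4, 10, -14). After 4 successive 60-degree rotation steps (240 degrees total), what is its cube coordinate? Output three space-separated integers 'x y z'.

Answer: -14 4 10

Derivation:
Start: (4, 10, -14)
Step 1: (4, 10, -14) -> (-(-14), -(4), -(10)) = (14, -4, -10)
Step 2: (14, -4, -10) -> (-(-10), -(14), -(-4)) = (10, -14, 4)
Step 3: (10, -14, 4) -> (-(4), -(10), -(-14)) = (-4, -10, 14)
Step 4: (-4, -10, 14) -> (-(14), -(-4), -(-10)) = (-14, 4, 10)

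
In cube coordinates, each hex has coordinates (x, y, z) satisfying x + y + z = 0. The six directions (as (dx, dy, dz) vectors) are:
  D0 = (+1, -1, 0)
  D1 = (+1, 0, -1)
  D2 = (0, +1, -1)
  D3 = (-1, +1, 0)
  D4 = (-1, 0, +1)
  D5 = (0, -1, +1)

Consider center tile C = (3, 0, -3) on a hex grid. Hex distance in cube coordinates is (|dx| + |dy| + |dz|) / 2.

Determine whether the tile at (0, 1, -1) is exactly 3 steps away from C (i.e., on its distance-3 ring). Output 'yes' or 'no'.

Answer: yes

Derivation:
|px - cx| = |0 - 3| = 3
|py - cy| = |1 - 0| = 1
|pz - cz| = |-1 - (-3)| = 2
distance = (3+1+2)/2 = 6/2 = 3
radius = 3; distance == radius -> yes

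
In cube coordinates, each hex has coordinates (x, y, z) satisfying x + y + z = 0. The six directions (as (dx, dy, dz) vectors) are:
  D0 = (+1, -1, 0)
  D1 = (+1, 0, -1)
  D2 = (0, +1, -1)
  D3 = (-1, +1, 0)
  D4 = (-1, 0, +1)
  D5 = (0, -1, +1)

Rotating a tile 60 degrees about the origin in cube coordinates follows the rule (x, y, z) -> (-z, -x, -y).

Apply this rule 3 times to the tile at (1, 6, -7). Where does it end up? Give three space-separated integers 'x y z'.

Start: (1, 6, -7)
Step 1: (1, 6, -7) -> (-(-7), -(1), -(6)) = (7, -1, -6)
Step 2: (7, -1, -6) -> (-(-6), -(7), -(-1)) = (6, -7, 1)
Step 3: (6, -7, 1) -> (-(1), -(6), -(-7)) = (-1, -6, 7)

Answer: -1 -6 7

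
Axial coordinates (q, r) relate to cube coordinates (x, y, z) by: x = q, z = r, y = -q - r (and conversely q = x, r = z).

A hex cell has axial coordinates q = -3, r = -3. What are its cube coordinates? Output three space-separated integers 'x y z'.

x = q = -3
z = r = -3
y = -x - z = -(-3) - (-3) = 6

Answer: -3 6 -3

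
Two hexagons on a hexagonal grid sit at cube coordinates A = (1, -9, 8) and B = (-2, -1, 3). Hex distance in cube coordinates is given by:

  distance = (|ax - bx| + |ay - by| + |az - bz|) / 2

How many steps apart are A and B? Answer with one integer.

|ax - bx| = |1 - (-2)| = 3
|ay - by| = |-9 - (-1)| = 8
|az - bz| = |8 - 3| = 5
distance = (3 + 8 + 5) / 2 = 16 / 2 = 8

Answer: 8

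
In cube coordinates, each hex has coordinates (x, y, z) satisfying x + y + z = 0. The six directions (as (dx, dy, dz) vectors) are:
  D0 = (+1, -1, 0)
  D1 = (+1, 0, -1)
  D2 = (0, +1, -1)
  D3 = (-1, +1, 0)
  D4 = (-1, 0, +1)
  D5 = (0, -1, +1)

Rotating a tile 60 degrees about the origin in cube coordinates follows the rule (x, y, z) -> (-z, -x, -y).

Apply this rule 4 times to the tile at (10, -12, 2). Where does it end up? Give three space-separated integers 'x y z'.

Start: (10, -12, 2)
Step 1: (10, -12, 2) -> (-(2), -(10), -(-12)) = (-2, -10, 12)
Step 2: (-2, -10, 12) -> (-(12), -(-2), -(-10)) = (-12, 2, 10)
Step 3: (-12, 2, 10) -> (-(10), -(-12), -(2)) = (-10, 12, -2)
Step 4: (-10, 12, -2) -> (-(-2), -(-10), -(12)) = (2, 10, -12)

Answer: 2 10 -12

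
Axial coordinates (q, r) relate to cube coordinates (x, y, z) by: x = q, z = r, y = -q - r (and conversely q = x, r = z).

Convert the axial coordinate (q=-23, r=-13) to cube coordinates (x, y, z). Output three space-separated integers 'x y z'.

Answer: -23 36 -13

Derivation:
x = q = -23
z = r = -13
y = -x - z = -(-23) - (-13) = 36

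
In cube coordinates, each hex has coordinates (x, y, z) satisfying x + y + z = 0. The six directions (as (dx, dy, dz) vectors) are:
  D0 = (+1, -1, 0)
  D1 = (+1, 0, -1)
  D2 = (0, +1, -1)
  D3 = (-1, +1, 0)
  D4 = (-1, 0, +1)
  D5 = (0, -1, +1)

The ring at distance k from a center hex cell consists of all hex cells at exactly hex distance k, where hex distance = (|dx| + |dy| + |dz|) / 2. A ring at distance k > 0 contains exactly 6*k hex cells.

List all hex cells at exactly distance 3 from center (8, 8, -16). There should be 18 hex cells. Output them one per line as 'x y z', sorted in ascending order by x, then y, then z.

Walk ring at distance 3 from (8, 8, -16):
Start at center + D4*3 = (5, 8, -13)
  hex 0: (5, 8, -13)
  hex 1: (6, 7, -13)
  hex 2: (7, 6, -13)
  hex 3: (8, 5, -13)
  hex 4: (9, 5, -14)
  hex 5: (10, 5, -15)
  hex 6: (11, 5, -16)
  hex 7: (11, 6, -17)
  hex 8: (11, 7, -18)
  hex 9: (11, 8, -19)
  hex 10: (10, 9, -19)
  hex 11: (9, 10, -19)
  hex 12: (8, 11, -19)
  hex 13: (7, 11, -18)
  hex 14: (6, 11, -17)
  hex 15: (5, 11, -16)
  hex 16: (5, 10, -15)
  hex 17: (5, 9, -14)
Sorted: 18 hexes.

Answer: 5 8 -13
5 9 -14
5 10 -15
5 11 -16
6 7 -13
6 11 -17
7 6 -13
7 11 -18
8 5 -13
8 11 -19
9 5 -14
9 10 -19
10 5 -15
10 9 -19
11 5 -16
11 6 -17
11 7 -18
11 8 -19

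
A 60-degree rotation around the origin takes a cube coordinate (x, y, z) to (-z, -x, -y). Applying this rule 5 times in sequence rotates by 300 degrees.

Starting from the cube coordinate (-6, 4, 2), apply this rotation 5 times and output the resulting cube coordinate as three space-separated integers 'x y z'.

Answer: -4 -2 6

Derivation:
Start: (-6, 4, 2)
Step 1: (-6, 4, 2) -> (-(2), -(-6), -(4)) = (-2, 6, -4)
Step 2: (-2, 6, -4) -> (-(-4), -(-2), -(6)) = (4, 2, -6)
Step 3: (4, 2, -6) -> (-(-6), -(4), -(2)) = (6, -4, -2)
Step 4: (6, -4, -2) -> (-(-2), -(6), -(-4)) = (2, -6, 4)
Step 5: (2, -6, 4) -> (-(4), -(2), -(-6)) = (-4, -2, 6)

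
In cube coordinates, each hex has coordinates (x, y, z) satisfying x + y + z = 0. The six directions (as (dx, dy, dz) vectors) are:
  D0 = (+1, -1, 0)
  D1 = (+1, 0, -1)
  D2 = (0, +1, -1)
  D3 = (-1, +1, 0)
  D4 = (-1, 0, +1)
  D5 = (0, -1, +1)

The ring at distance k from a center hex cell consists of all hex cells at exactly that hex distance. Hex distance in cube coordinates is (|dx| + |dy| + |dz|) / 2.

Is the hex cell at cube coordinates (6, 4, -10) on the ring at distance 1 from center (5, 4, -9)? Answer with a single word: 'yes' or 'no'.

Answer: yes

Derivation:
|px - cx| = |6 - 5| = 1
|py - cy| = |4 - 4| = 0
|pz - cz| = |-10 - (-9)| = 1
distance = (1+0+1)/2 = 2/2 = 1
radius = 1; distance == radius -> yes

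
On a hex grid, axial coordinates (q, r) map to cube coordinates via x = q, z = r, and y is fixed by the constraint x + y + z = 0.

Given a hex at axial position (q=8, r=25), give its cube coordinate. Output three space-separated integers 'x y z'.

x = q = 8
z = r = 25
y = -x - z = -(8) - (25) = -33

Answer: 8 -33 25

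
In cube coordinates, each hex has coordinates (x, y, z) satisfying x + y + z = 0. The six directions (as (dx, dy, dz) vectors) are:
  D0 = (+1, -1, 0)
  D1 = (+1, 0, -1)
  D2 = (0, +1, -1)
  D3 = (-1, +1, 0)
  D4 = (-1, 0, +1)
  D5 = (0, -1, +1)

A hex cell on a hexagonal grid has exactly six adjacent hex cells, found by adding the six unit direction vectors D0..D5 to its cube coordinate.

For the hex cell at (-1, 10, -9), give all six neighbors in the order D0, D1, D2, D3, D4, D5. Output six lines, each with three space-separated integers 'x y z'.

Center: (-1, 10, -9). Add each direction:
  D0: (-1, 10, -9) + (1, -1, 0) = (0, 9, -9)
  D1: (-1, 10, -9) + (1, 0, -1) = (0, 10, -10)
  D2: (-1, 10, -9) + (0, 1, -1) = (-1, 11, -10)
  D3: (-1, 10, -9) + (-1, 1, 0) = (-2, 11, -9)
  D4: (-1, 10, -9) + (-1, 0, 1) = (-2, 10, -8)
  D5: (-1, 10, -9) + (0, -1, 1) = (-1, 9, -8)

Answer: 0 9 -9
0 10 -10
-1 11 -10
-2 11 -9
-2 10 -8
-1 9 -8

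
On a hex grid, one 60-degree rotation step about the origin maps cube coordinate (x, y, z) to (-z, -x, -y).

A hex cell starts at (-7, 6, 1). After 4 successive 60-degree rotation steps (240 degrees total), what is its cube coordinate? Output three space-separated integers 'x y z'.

Start: (-7, 6, 1)
Step 1: (-7, 6, 1) -> (-(1), -(-7), -(6)) = (-1, 7, -6)
Step 2: (-1, 7, -6) -> (-(-6), -(-1), -(7)) = (6, 1, -7)
Step 3: (6, 1, -7) -> (-(-7), -(6), -(1)) = (7, -6, -1)
Step 4: (7, -6, -1) -> (-(-1), -(7), -(-6)) = (1, -7, 6)

Answer: 1 -7 6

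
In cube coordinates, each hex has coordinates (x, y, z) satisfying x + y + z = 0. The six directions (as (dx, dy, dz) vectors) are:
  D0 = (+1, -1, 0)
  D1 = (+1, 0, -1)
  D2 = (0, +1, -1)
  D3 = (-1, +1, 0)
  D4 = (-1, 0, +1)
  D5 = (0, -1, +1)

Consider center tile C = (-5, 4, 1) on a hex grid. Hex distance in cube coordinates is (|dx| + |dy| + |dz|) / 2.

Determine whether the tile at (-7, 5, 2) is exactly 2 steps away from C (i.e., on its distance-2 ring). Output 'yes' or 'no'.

|px - cx| = |-7 - (-5)| = 2
|py - cy| = |5 - 4| = 1
|pz - cz| = |2 - 1| = 1
distance = (2+1+1)/2 = 4/2 = 2
radius = 2; distance == radius -> yes

Answer: yes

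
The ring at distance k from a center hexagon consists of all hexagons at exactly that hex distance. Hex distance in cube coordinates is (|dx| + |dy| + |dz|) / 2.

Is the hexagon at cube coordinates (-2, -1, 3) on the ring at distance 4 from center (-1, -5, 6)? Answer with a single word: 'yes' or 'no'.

Answer: yes

Derivation:
|px - cx| = |-2 - (-1)| = 1
|py - cy| = |-1 - (-5)| = 4
|pz - cz| = |3 - 6| = 3
distance = (1+4+3)/2 = 8/2 = 4
radius = 4; distance == radius -> yes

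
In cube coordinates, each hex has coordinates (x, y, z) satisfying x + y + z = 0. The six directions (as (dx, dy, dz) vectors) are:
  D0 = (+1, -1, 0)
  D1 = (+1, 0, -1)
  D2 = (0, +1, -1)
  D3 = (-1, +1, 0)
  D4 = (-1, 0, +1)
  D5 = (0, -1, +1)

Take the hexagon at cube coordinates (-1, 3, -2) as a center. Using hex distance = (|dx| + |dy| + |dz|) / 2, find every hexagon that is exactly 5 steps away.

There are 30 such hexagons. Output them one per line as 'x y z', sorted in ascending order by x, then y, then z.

Answer: -6 3 3
-6 4 2
-6 5 1
-6 6 0
-6 7 -1
-6 8 -2
-5 2 3
-5 8 -3
-4 1 3
-4 8 -4
-3 0 3
-3 8 -5
-2 -1 3
-2 8 -6
-1 -2 3
-1 8 -7
0 -2 2
0 7 -7
1 -2 1
1 6 -7
2 -2 0
2 5 -7
3 -2 -1
3 4 -7
4 -2 -2
4 -1 -3
4 0 -4
4 1 -5
4 2 -6
4 3 -7

Derivation:
Walk ring at distance 5 from (-1, 3, -2):
Start at center + D4*5 = (-6, 3, 3)
  hex 0: (-6, 3, 3)
  hex 1: (-5, 2, 3)
  hex 2: (-4, 1, 3)
  hex 3: (-3, 0, 3)
  hex 4: (-2, -1, 3)
  hex 5: (-1, -2, 3)
  hex 6: (0, -2, 2)
  hex 7: (1, -2, 1)
  hex 8: (2, -2, 0)
  hex 9: (3, -2, -1)
  hex 10: (4, -2, -2)
  hex 11: (4, -1, -3)
  hex 12: (4, 0, -4)
  hex 13: (4, 1, -5)
  hex 14: (4, 2, -6)
  hex 15: (4, 3, -7)
  hex 16: (3, 4, -7)
  hex 17: (2, 5, -7)
  hex 18: (1, 6, -7)
  hex 19: (0, 7, -7)
  hex 20: (-1, 8, -7)
  hex 21: (-2, 8, -6)
  hex 22: (-3, 8, -5)
  hex 23: (-4, 8, -4)
  hex 24: (-5, 8, -3)
  hex 25: (-6, 8, -2)
  hex 26: (-6, 7, -1)
  hex 27: (-6, 6, 0)
  hex 28: (-6, 5, 1)
  hex 29: (-6, 4, 2)
Sorted: 30 hexes.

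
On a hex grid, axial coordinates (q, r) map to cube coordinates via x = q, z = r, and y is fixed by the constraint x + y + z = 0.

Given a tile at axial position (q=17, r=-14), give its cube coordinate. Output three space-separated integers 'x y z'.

Answer: 17 -3 -14

Derivation:
x = q = 17
z = r = -14
y = -x - z = -(17) - (-14) = -3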